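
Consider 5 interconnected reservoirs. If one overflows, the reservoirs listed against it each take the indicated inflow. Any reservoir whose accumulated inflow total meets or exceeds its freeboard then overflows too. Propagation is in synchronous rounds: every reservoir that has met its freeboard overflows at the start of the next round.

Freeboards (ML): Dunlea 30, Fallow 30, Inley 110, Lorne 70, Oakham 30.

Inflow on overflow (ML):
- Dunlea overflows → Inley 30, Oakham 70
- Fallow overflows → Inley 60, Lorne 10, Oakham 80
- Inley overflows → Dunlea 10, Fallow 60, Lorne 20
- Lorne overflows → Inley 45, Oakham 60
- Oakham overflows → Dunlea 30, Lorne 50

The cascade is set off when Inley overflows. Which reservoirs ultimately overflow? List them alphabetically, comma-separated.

Round 1 — Inley overflows (initial).
  Dunlea: +10 → 10 < 30
  Fallow: +60 → 60 ≥ 30
  Lorne: +20 → 20 < 70
Round 2 — Fallow overflows.
  Lorne: +10 → 30 < 70
  Oakham: +80 → 80 ≥ 30
Round 3 — Oakham overflows.
  Dunlea: +30 → 40 ≥ 30
  Lorne: +50 → 80 ≥ 70
Round 4 — Dunlea, Lorne overflow.
No further overflows.

Dunlea, Fallow, Inley, Lorne, Oakham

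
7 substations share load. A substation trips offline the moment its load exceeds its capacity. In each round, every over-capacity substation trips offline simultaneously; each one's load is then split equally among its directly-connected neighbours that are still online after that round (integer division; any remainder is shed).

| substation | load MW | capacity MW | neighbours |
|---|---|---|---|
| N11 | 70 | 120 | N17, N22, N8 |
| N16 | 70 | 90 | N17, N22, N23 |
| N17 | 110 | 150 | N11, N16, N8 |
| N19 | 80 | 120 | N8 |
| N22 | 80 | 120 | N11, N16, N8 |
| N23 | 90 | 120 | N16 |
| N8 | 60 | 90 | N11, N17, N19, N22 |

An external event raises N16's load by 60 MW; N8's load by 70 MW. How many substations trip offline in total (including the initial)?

6

Round 1 — N16 at 130 > 90; N8 at 130 > 90. N16, N8 trip offline.
  N16 sheds 130 MW to N17, N22, N23: 43 each (1 lost).
    N17: 110+43 = 153 > 150
    N22: 80+43 = 123 > 120
    N23: 90+43 = 133 > 120
  N8 sheds 130 MW to N11, N17, N19, N22: 32 each (2 lost).
    N11: 70+32 = 102 ≤ 120
    N17: 153+32 = 185 > 150
    N19: 80+32 = 112 ≤ 120
    N22: 123+32 = 155 > 120
Round 2 — N17, N22, N23 trip offline.
  N17 sheds 185 MW to N11: 185 each.
    N11: 102+185 = 287 > 120
  N22 sheds 155 MW to N11: 155 each.
    N11: 287+155 = 442 > 120
  N23 sheds 133 MW: no online neighbours, lost.
Round 3 — N11 trips offline.
  N11 sheds 442 MW: no online neighbours, lost.
No further trips.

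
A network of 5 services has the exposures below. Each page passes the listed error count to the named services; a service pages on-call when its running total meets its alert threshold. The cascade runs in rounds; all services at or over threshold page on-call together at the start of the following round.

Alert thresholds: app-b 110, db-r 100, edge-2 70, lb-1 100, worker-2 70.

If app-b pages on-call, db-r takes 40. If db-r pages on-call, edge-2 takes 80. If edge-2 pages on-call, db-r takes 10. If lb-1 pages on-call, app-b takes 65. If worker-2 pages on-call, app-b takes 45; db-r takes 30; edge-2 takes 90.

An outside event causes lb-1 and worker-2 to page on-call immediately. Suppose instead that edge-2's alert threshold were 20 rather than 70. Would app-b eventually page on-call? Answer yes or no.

With edge-2's alert threshold at 20:
Round 1 — lb-1, worker-2 page on-call (initial).
  app-b: +65+45 → 110 ≥ 110
  db-r: +30 → 30 < 100
  edge-2: +90 → 90 ≥ 20
Round 2 — app-b, edge-2 page on-call.
  db-r: +40+10 → 80 < 100
No further pages.

yes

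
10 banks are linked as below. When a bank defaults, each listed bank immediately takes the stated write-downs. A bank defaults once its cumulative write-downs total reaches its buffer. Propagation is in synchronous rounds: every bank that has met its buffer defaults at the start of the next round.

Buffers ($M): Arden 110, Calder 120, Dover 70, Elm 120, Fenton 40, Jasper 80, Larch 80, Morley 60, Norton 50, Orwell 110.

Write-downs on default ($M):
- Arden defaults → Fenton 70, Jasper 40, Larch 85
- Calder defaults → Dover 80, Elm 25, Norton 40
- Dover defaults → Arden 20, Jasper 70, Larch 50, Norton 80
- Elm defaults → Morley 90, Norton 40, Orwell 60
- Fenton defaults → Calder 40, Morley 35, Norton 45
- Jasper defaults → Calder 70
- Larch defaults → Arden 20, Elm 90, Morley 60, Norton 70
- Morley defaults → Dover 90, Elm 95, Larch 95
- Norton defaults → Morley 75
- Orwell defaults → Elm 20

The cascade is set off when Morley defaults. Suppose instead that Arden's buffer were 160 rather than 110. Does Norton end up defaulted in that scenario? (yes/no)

With Arden's buffer at 160:
Round 1 — Morley defaults (initial).
  Dover: +90 → 90 ≥ 70
  Elm: +95 → 95 < 120
  Larch: +95 → 95 ≥ 80
Round 2 — Dover, Larch default.
  Arden: +20+20 → 40 < 160
  Elm: +90 → 185 ≥ 120
  Jasper: +70 → 70 < 80
  Norton: +80+70 → 150 ≥ 50
Round 3 — Elm, Norton default.
  Orwell: +60 → 60 < 110
No further defaults.

yes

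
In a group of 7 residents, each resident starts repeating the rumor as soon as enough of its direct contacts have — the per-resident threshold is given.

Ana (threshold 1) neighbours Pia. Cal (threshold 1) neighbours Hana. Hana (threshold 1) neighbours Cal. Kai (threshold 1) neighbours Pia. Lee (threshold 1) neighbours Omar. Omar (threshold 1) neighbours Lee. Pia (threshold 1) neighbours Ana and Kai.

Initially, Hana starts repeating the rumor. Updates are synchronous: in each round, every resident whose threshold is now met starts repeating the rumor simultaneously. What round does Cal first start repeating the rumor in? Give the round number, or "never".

Round 1 — Hana starts repeating the rumor (initial).
Round 2 — checking thresholds:
  Cal: 1 of 1 neighbours ≥ 1, starts repeating the rumor.
Round 3 — no new spreads; cascade stops.

2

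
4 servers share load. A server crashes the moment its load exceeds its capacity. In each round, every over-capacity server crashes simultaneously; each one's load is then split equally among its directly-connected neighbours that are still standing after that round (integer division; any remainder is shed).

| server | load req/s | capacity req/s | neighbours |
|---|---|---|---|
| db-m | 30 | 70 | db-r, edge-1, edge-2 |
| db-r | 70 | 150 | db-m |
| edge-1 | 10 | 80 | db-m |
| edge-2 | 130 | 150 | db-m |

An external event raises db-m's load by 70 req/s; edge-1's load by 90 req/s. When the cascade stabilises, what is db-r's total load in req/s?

Round 1 — db-m at 100 > 70; edge-1 at 100 > 80. db-m, edge-1 crash.
  db-m sheds 100 req/s to db-r, edge-2: 50 each.
    db-r: 70+50 = 120 ≤ 150
    edge-2: 130+50 = 180 > 150
  edge-1 sheds 100 req/s: no online neighbours, lost.
Round 2 — edge-2 crashes.
  edge-2 sheds 180 req/s: no online neighbours, lost.
No further crashes.

120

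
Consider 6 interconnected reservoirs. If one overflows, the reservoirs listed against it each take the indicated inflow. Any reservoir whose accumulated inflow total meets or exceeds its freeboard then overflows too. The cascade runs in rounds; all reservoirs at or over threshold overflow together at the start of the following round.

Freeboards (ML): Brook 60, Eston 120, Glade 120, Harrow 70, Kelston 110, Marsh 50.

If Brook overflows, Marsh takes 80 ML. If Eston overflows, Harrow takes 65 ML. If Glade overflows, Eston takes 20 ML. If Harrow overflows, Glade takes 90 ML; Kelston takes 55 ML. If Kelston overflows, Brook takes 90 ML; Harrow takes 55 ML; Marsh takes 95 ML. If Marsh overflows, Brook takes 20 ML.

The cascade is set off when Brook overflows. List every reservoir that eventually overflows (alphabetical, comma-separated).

Round 1 — Brook overflows (initial).
  Marsh: +80 → 80 ≥ 50
Round 2 — Marsh overflows.
No further overflows.

Brook, Marsh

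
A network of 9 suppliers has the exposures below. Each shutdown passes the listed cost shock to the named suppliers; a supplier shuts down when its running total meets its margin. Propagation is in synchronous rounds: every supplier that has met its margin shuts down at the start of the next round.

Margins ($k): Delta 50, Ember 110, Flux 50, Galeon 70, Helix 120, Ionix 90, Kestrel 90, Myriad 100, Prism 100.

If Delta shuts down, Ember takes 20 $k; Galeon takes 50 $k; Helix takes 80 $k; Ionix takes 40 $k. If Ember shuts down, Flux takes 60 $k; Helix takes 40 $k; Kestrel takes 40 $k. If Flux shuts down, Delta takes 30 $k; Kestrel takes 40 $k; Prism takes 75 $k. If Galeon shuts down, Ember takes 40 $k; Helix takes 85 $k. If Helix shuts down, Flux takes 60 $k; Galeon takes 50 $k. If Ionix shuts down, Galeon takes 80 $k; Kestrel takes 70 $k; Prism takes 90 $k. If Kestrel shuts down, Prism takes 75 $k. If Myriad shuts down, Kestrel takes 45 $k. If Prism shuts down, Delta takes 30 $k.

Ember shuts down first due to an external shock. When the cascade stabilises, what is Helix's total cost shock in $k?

Round 1 — Ember shuts down (initial).
  Flux: +60 → 60 ≥ 50
  Helix: +40 → 40 < 120
  Kestrel: +40 → 40 < 90
Round 2 — Flux shuts down.
  Delta: +30 → 30 < 50
  Kestrel: +40 → 80 < 90
  Prism: +75 → 75 < 100
No further shutdowns.

40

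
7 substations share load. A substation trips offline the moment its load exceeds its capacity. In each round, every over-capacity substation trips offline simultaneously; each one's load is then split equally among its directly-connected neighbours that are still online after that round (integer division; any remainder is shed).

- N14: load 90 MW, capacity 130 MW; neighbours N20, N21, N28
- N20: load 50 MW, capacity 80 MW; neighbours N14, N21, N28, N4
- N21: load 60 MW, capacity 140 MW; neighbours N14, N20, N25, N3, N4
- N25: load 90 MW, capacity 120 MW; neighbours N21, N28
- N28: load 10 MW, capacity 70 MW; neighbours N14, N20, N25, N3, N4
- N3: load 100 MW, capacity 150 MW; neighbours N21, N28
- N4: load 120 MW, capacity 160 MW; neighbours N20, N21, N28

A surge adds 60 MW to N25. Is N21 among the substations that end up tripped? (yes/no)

Round 1 — N25 at 150 > 120. N25 trips offline.
  N25 sheds 150 MW to N21, N28: 75 each.
    N21: 60+75 = 135 ≤ 140
    N28: 10+75 = 85 > 70
Round 2 — N28 trips offline.
  N28 sheds 85 MW to N14, N20, N3, N4: 21 each (1 lost).
    N14: 90+21 = 111 ≤ 130
    N20: 50+21 = 71 ≤ 80
    N3: 100+21 = 121 ≤ 150
    N4: 120+21 = 141 ≤ 160
No further trips.

no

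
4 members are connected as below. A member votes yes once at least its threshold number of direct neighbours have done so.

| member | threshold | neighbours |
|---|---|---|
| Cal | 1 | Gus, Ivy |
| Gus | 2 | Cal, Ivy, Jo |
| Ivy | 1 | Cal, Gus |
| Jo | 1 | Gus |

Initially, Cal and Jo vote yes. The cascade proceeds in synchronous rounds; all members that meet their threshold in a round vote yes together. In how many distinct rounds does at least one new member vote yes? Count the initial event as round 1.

2

Round 1 — Cal, Jo vote yes (initial).
Round 2 — checking thresholds:
  Gus: 2 of 3 neighbours ≥ 2, votes yes.
  Ivy: 1 of 2 neighbours ≥ 1, votes yes.
Round 3 — no new yes votes; cascade stops.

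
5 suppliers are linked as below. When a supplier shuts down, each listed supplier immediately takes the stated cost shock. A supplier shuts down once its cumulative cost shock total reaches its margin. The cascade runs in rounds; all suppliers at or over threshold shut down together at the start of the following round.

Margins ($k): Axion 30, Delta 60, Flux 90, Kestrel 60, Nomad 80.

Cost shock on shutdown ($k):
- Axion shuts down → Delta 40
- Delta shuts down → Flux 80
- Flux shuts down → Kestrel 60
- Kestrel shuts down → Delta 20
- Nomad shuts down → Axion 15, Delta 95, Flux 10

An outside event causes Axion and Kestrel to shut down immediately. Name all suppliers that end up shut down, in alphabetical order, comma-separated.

Round 1 — Axion, Kestrel shut down (initial).
  Delta: +40+20 → 60 ≥ 60
Round 2 — Delta shuts down.
  Flux: +80 → 80 < 90
No further shutdowns.

Axion, Delta, Kestrel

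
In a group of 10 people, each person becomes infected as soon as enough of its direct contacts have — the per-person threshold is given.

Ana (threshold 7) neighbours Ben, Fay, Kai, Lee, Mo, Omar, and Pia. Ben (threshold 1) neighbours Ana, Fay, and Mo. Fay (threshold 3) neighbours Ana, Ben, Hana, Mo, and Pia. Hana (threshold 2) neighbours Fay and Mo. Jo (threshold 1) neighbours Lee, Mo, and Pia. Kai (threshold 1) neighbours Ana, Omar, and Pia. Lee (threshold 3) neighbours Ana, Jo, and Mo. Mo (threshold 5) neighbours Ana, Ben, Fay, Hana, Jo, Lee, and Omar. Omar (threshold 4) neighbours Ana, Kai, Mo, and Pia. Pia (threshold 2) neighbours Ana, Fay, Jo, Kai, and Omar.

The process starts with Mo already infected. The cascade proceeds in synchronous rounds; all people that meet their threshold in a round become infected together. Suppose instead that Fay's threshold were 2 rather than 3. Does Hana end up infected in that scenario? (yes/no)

With Fay's threshold at 2:
Round 1 — Mo becomes infected (initial).
Round 2 — checking thresholds:
  Ana: 1 of 7 neighbours < 7, below threshold.
  Ben: 1 of 3 neighbours ≥ 1, becomes infected.
  Fay: 1 of 5 neighbours < 2, below threshold.
  Hana: 1 of 2 neighbours < 2, below threshold.
  Jo: 1 of 3 neighbours ≥ 1, becomes infected.
  Lee: 1 of 3 neighbours < 3, below threshold.
  Omar: 1 of 4 neighbours < 4, below threshold.
Round 3 — checking thresholds:
  Ana: 2 of 7 neighbours < 7, below threshold.
  Fay: 2 of 5 neighbours ≥ 2, becomes infected.
  Hana: 1 of 2 neighbours < 2, below threshold.
  Lee: 2 of 3 neighbours < 3, below threshold.
  Omar: 1 of 4 neighbours < 4, below threshold.
  Pia: 1 of 5 neighbours < 2, below threshold.
Round 4 — checking thresholds:
  Ana: 3 of 7 neighbours < 7, below threshold.
  Hana: 2 of 2 neighbours ≥ 2, becomes infected.
  Lee: 2 of 3 neighbours < 3, below threshold.
  Omar: 1 of 4 neighbours < 4, below threshold.
  Pia: 2 of 5 neighbours ≥ 2, becomes infected.
Round 5 — checking thresholds:
  Ana: 4 of 7 neighbours < 7, below threshold.
  Kai: 1 of 3 neighbours ≥ 1, becomes infected.
  Lee: 2 of 3 neighbours < 3, below threshold.
  Omar: 2 of 4 neighbours < 4, below threshold.
Round 6 — no new infections; cascade stops.

yes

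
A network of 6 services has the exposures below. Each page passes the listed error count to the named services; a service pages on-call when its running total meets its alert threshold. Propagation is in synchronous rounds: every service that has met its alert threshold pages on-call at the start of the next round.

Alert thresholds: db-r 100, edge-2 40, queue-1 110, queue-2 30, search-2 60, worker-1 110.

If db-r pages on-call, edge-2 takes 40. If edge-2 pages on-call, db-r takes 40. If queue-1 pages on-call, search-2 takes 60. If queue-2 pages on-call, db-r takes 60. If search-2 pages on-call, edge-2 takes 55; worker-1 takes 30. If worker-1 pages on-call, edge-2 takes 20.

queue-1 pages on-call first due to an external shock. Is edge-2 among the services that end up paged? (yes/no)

Round 1 — queue-1 pages on-call (initial).
  search-2: +60 → 60 ≥ 60
Round 2 — search-2 pages on-call.
  edge-2: +55 → 55 ≥ 40
  worker-1: +30 → 30 < 110
Round 3 — edge-2 pages on-call.
  db-r: +40 → 40 < 100
No further pages.

yes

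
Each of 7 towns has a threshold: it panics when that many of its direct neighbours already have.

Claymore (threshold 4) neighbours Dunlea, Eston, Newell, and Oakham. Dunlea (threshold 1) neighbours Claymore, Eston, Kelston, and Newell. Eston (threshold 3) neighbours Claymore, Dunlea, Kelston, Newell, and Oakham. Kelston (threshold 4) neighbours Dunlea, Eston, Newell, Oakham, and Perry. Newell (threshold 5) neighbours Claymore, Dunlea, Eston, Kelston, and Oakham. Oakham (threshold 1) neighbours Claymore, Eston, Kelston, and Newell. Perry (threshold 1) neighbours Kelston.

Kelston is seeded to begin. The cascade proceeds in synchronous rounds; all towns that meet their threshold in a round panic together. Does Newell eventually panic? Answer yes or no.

no

Round 1 — Kelston panics (initial).
Round 2 — checking thresholds:
  Dunlea: 1 of 4 neighbours ≥ 1, panics.
  Eston: 1 of 5 neighbours < 3, holds.
  Newell: 1 of 5 neighbours < 5, holds.
  Oakham: 1 of 4 neighbours ≥ 1, panics.
  Perry: 1 of 1 neighbours ≥ 1, panics.
Round 3 — checking thresholds:
  Claymore: 2 of 4 neighbours < 4, holds.
  Eston: 3 of 5 neighbours ≥ 3, panics.
  Newell: 3 of 5 neighbours < 5, holds.
Round 4 — no new panics; cascade stops.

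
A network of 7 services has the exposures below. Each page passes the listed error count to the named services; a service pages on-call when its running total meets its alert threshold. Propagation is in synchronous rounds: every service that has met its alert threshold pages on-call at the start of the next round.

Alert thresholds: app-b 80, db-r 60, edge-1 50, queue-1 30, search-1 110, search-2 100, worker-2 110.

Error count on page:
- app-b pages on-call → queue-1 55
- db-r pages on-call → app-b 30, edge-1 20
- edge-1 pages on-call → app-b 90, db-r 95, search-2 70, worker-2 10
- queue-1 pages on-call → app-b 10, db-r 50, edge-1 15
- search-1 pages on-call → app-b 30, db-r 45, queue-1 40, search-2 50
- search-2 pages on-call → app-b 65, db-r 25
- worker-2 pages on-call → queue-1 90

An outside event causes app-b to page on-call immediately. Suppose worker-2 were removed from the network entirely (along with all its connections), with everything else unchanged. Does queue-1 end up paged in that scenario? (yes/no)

yes

With worker-2 removed:
Round 1 — app-b pages on-call (initial).
  queue-1: +55 → 55 ≥ 30
Round 2 — queue-1 pages on-call.
  db-r: +50 → 50 < 60
  edge-1: +15 → 15 < 50
No further pages.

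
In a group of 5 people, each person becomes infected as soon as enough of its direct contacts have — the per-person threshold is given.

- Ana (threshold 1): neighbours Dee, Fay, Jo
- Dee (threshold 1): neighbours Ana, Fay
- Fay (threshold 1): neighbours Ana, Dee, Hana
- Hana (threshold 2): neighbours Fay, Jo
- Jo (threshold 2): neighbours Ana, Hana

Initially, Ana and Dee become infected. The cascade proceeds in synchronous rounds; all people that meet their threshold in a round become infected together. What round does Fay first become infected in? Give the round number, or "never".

2

Round 1 — Ana, Dee become infected (initial).
Round 2 — checking thresholds:
  Fay: 2 of 3 neighbours ≥ 1, becomes infected.
  Jo: 1 of 2 neighbours < 2, holds.
Round 3 — no new infections; cascade stops.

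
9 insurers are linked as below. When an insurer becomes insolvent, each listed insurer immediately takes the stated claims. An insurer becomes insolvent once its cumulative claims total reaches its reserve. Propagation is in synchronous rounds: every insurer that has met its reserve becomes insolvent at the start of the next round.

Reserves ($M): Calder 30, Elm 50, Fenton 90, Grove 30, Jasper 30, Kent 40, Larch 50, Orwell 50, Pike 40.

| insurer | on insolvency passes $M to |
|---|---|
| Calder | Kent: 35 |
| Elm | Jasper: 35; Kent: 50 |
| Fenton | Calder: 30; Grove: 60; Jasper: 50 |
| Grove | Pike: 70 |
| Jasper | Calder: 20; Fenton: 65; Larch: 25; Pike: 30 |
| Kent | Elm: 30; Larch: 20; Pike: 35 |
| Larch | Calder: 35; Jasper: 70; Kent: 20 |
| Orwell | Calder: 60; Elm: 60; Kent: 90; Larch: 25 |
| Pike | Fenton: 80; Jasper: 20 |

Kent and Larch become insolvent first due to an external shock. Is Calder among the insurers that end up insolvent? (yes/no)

Round 1 — Kent, Larch become insolvent (initial).
  Calder: +35 → 35 ≥ 30
  Elm: +30 → 30 < 50
  Jasper: +70 → 70 ≥ 30
  Pike: +35 → 35 < 40
Round 2 — Calder, Jasper become insolvent.
  Fenton: +65 → 65 < 90
  Pike: +30 → 65 ≥ 40
Round 3 — Pike becomes insolvent.
  Fenton: +80 → 145 ≥ 90
Round 4 — Fenton becomes insolvent.
  Grove: +60 → 60 ≥ 30
Round 5 — Grove becomes insolvent.
No further insolvencies.

yes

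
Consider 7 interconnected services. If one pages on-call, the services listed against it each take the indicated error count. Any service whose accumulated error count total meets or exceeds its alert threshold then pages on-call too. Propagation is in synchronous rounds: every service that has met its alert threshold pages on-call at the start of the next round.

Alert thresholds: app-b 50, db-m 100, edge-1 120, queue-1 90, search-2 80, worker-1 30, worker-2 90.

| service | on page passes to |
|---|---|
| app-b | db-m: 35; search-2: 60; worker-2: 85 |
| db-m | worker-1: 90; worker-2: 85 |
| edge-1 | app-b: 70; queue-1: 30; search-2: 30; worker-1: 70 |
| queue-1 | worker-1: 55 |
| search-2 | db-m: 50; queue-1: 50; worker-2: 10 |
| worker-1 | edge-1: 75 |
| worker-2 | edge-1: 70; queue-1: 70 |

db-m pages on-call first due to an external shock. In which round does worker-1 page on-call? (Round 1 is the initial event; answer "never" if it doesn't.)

2

Round 1 — db-m pages on-call (initial).
  worker-1: +90 → 90 ≥ 30
  worker-2: +85 → 85 < 90
Round 2 — worker-1 pages on-call.
  edge-1: +75 → 75 < 120
No further pages.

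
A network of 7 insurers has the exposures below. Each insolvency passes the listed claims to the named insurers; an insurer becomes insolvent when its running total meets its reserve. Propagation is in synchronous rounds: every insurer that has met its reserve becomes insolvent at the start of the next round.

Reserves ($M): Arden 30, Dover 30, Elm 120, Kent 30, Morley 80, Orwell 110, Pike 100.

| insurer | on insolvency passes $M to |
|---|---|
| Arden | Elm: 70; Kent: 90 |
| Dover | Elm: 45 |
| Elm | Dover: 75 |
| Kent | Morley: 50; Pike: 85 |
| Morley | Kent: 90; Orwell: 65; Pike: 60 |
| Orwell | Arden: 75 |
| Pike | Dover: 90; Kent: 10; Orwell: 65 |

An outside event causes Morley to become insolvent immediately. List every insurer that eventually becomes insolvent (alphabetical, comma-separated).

Round 1 — Morley becomes insolvent (initial).
  Kent: +90 → 90 ≥ 30
  Orwell: +65 → 65 < 110
  Pike: +60 → 60 < 100
Round 2 — Kent becomes insolvent.
  Pike: +85 → 145 ≥ 100
Round 3 — Pike becomes insolvent.
  Dover: +90 → 90 ≥ 30
  Orwell: +65 → 130 ≥ 110
Round 4 — Dover, Orwell become insolvent.
  Arden: +75 → 75 ≥ 30
  Elm: +45 → 45 < 120
Round 5 — Arden becomes insolvent.
  Elm: +70 → 115 < 120
No further insolvencies.

Arden, Dover, Kent, Morley, Orwell, Pike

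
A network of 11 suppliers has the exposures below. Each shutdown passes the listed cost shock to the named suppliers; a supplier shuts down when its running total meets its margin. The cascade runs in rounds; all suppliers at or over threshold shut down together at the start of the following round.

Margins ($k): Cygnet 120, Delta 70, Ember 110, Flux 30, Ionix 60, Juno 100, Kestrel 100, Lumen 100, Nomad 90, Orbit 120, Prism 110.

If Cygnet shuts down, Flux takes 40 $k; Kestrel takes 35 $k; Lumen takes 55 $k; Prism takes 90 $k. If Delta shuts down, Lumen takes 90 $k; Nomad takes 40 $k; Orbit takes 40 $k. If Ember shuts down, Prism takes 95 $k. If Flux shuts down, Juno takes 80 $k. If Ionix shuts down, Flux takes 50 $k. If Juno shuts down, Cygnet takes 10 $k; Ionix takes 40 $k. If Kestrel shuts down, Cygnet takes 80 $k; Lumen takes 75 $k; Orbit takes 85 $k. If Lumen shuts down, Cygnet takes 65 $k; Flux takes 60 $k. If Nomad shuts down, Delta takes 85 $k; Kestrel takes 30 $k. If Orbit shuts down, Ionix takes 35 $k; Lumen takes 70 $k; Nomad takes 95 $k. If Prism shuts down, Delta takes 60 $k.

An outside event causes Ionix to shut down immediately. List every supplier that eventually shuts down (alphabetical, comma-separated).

Flux, Ionix

Round 1 — Ionix shuts down (initial).
  Flux: +50 → 50 ≥ 30
Round 2 — Flux shuts down.
  Juno: +80 → 80 < 100
No further shutdowns.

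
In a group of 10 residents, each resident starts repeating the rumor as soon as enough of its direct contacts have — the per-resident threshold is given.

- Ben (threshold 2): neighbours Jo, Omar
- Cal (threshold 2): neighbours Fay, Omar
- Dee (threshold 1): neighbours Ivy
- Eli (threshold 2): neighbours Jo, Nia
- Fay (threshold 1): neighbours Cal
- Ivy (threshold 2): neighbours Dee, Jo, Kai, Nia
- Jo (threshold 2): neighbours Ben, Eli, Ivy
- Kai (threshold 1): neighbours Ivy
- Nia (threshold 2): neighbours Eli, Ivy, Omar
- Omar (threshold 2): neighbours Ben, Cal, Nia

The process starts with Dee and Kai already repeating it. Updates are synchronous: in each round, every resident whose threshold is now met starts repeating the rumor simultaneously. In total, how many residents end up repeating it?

3

Round 1 — Dee, Kai start repeating the rumor (initial).
Round 2 — checking thresholds:
  Ivy: 2 of 4 neighbours ≥ 2, starts repeating the rumor.
Round 3 — no new spreads; cascade stops.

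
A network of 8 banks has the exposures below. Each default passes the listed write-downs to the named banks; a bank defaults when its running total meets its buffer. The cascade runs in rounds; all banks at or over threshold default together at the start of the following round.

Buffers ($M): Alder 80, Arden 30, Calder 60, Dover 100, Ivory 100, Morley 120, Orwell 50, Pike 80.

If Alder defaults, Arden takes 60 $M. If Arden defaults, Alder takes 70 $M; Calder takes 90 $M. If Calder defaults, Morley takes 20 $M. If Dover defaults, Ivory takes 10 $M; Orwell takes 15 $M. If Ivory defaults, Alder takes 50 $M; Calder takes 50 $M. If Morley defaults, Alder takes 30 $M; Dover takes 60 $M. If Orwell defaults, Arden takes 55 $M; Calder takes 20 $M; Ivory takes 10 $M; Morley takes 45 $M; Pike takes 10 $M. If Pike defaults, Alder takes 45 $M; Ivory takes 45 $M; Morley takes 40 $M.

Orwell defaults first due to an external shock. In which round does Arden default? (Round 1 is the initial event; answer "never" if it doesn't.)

2

Round 1 — Orwell defaults (initial).
  Arden: +55 → 55 ≥ 30
  Calder: +20 → 20 < 60
  Ivory: +10 → 10 < 100
  Morley: +45 → 45 < 120
  Pike: +10 → 10 < 80
Round 2 — Arden defaults.
  Alder: +70 → 70 < 80
  Calder: +90 → 110 ≥ 60
Round 3 — Calder defaults.
  Morley: +20 → 65 < 120
No further defaults.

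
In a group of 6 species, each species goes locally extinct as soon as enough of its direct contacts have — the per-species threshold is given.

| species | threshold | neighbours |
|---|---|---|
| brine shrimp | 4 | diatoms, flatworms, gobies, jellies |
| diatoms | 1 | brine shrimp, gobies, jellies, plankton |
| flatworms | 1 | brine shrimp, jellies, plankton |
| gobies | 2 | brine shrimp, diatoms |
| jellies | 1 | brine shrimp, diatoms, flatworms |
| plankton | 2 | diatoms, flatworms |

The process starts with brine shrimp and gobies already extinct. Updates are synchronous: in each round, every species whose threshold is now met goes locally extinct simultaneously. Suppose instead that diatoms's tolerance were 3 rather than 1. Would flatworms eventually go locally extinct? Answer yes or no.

With diatoms's tolerance at 3:
Round 1 — brine shrimp, gobies go locally extinct (initial).
Round 2 — checking thresholds:
  diatoms: 2 of 4 neighbours < 3, not yet.
  flatworms: 1 of 3 neighbours ≥ 1, goes locally extinct.
  jellies: 1 of 3 neighbours ≥ 1, goes locally extinct.
Round 3 — checking thresholds:
  diatoms: 3 of 4 neighbours ≥ 3, goes locally extinct.
  plankton: 1 of 2 neighbours < 2, not yet.
Round 4 — checking thresholds:
  plankton: 2 of 2 neighbours ≥ 2, goes locally extinct.
Round 5 — no new extinctions; cascade stops.

yes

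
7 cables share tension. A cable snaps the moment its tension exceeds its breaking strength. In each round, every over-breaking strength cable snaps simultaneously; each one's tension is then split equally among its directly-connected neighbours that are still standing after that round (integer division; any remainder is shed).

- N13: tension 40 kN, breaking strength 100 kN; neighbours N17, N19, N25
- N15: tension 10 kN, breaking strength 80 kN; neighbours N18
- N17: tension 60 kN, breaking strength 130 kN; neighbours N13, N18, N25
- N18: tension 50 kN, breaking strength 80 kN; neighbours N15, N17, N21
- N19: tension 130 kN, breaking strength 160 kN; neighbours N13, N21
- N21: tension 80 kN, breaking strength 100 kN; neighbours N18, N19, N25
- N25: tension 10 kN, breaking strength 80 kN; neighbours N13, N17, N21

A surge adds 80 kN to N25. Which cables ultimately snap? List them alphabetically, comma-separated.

Round 1 — N25 at 90 > 80. N25 snaps.
  N25 sheds 90 kN to N13, N17, N21: 30 each.
    N13: 40+30 = 70 ≤ 100
    N17: 60+30 = 90 ≤ 130
    N21: 80+30 = 110 > 100
Round 2 — N21 snaps.
  N21 sheds 110 kN to N18, N19: 55 each.
    N18: 50+55 = 105 > 80
    N19: 130+55 = 185 > 160
Round 3 — N18, N19 snap.
  N18 sheds 105 kN to N15, N17: 52 each (1 lost).
    N15: 10+52 = 62 ≤ 80
    N17: 90+52 = 142 > 130
  N19 sheds 185 kN to N13: 185 each.
    N13: 70+185 = 255 > 100
Round 4 — N13, N17 snap.
  N13 sheds 255 kN: no online neighbours, lost.
  N17 sheds 142 kN: no online neighbours, lost.
No further breaks.

N13, N17, N18, N19, N21, N25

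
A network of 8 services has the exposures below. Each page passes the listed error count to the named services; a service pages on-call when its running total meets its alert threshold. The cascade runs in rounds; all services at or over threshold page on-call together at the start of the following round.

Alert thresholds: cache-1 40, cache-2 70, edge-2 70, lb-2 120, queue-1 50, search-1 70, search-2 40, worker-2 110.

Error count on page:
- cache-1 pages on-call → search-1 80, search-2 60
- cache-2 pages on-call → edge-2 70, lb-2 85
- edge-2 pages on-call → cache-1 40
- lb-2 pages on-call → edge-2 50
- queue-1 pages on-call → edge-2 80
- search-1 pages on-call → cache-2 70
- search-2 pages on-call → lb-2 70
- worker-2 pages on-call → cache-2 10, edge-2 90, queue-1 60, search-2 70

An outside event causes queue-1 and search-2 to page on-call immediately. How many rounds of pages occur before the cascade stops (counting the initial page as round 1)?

6

Round 1 — queue-1, search-2 page on-call (initial).
  edge-2: +80 → 80 ≥ 70
  lb-2: +70 → 70 < 120
Round 2 — edge-2 pages on-call.
  cache-1: +40 → 40 ≥ 40
Round 3 — cache-1 pages on-call.
  search-1: +80 → 80 ≥ 70
Round 4 — search-1 pages on-call.
  cache-2: +70 → 70 ≥ 70
Round 5 — cache-2 pages on-call.
  lb-2: +85 → 155 ≥ 120
Round 6 — lb-2 pages on-call.
No further pages.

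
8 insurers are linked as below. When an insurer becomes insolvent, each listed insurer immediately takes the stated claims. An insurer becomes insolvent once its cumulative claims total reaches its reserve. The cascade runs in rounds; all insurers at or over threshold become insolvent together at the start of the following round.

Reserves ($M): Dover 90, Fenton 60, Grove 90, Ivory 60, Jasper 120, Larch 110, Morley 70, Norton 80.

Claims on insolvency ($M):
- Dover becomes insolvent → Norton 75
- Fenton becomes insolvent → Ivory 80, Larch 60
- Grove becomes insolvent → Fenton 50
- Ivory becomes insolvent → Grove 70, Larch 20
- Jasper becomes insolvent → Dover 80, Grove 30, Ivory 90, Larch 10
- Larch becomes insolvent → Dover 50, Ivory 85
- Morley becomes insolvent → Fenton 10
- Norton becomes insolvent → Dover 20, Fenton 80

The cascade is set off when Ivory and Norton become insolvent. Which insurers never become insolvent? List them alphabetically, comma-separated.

Dover, Grove, Jasper, Larch, Morley

Round 1 — Ivory, Norton become insolvent (initial).
  Dover: +20 → 20 < 90
  Fenton: +80 → 80 ≥ 60
  Grove: +70 → 70 < 90
  Larch: +20 → 20 < 110
Round 2 — Fenton becomes insolvent.
  Larch: +60 → 80 < 110
No further insolvencies.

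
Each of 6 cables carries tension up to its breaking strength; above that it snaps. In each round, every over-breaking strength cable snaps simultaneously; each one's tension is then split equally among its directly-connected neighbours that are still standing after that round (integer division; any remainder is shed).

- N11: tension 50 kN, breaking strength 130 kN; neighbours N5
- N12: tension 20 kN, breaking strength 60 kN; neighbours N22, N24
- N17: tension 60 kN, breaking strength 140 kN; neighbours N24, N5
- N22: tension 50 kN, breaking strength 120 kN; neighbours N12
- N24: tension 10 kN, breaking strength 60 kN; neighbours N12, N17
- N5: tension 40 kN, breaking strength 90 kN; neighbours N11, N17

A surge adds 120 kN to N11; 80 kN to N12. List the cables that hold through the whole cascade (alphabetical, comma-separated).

N22

Round 1 — N11 at 170 > 130; N12 at 100 > 60. N11, N12 snap.
  N11 sheds 170 kN to N5: 170 each.
    N5: 40+170 = 210 > 90
  N12 sheds 100 kN to N22, N24: 50 each.
    N22: 50+50 = 100 ≤ 120
    N24: 10+50 = 60 ≤ 60
Round 2 — N5 snaps.
  N5 sheds 210 kN to N17: 210 each.
    N17: 60+210 = 270 > 140
Round 3 — N17 snaps.
  N17 sheds 270 kN to N24: 270 each.
    N24: 60+270 = 330 > 60
Round 4 — N24 snaps.
  N24 sheds 330 kN: no online neighbours, lost.
No further breaks.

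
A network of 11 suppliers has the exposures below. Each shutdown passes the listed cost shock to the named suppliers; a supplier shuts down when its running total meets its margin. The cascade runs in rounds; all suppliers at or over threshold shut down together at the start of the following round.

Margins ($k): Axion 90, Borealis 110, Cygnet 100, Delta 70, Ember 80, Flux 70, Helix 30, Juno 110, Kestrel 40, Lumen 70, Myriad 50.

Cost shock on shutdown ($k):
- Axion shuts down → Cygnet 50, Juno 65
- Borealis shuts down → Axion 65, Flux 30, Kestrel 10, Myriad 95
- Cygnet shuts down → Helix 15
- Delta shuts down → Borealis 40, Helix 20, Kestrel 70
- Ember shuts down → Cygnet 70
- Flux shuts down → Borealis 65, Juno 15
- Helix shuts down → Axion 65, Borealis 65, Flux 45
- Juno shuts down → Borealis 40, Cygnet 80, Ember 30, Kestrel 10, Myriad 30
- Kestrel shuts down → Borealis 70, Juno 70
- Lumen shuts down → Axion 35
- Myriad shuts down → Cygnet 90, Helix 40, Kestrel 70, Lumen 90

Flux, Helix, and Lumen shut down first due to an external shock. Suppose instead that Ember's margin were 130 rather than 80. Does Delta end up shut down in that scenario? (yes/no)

no

With Ember's margin at 130:
Round 1 — Flux, Helix, Lumen shut down (initial).
  Axion: +65+35 → 100 ≥ 90
  Borealis: +65+65 → 130 ≥ 110
  Juno: +15 → 15 < 110
Round 2 — Axion, Borealis shut down.
  Cygnet: +50 → 50 < 100
  Juno: +65 → 80 < 110
  Kestrel: +10 → 10 < 40
  Myriad: +95 → 95 ≥ 50
Round 3 — Myriad shuts down.
  Cygnet: +90 → 140 ≥ 100
  Kestrel: +70 → 80 ≥ 40
Round 4 — Cygnet, Kestrel shut down.
  Juno: +70 → 150 ≥ 110
Round 5 — Juno shuts down.
  Ember: +30 → 30 < 130
No further shutdowns.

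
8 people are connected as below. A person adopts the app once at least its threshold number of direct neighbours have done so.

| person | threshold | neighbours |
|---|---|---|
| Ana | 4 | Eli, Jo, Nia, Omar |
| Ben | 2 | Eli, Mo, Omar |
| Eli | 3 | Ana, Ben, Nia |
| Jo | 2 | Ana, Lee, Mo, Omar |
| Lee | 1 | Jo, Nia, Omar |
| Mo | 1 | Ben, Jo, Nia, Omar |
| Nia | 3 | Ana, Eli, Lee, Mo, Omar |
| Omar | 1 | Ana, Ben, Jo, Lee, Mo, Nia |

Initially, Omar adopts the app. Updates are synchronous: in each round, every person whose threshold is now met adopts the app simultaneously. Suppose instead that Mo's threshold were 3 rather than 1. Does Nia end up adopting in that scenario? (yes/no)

no

With Mo's threshold at 3:
Round 1 — Omar adopts the app (initial).
Round 2 — checking thresholds:
  Ana: 1 of 4 neighbours < 4, holds.
  Ben: 1 of 3 neighbours < 2, holds.
  Jo: 1 of 4 neighbours < 2, holds.
  Lee: 1 of 3 neighbours ≥ 1, adopts the app.
  Mo: 1 of 4 neighbours < 3, holds.
  Nia: 1 of 5 neighbours < 3, holds.
Round 3 — checking thresholds:
  Ana: 1 of 4 neighbours < 4, holds.
  Ben: 1 of 3 neighbours < 2, holds.
  Jo: 2 of 4 neighbours ≥ 2, adopts the app.
  Mo: 1 of 4 neighbours < 3, holds.
  Nia: 2 of 5 neighbours < 3, holds.
Round 4 — no new adoptions; cascade stops.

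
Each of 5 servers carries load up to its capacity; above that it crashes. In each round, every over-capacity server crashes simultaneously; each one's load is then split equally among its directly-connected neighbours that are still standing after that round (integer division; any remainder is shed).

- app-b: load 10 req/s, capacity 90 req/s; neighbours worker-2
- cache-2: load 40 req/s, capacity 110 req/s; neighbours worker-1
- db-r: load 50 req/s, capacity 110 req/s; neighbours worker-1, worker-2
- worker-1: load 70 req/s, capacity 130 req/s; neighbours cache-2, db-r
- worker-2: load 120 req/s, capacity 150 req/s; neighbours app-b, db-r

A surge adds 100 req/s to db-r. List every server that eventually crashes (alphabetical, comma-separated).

Round 1 — db-r at 150 > 110. db-r crashes.
  db-r sheds 150 req/s to worker-1, worker-2: 75 each.
    worker-1: 70+75 = 145 > 130
    worker-2: 120+75 = 195 > 150
Round 2 — worker-1, worker-2 crash.
  worker-1 sheds 145 req/s to cache-2: 145 each.
    cache-2: 40+145 = 185 > 110
  worker-2 sheds 195 req/s to app-b: 195 each.
    app-b: 10+195 = 205 > 90
Round 3 — app-b, cache-2 crash.
  app-b sheds 205 req/s: no online neighbours, lost.
  cache-2 sheds 185 req/s: no online neighbours, lost.
No further crashes.

app-b, cache-2, db-r, worker-1, worker-2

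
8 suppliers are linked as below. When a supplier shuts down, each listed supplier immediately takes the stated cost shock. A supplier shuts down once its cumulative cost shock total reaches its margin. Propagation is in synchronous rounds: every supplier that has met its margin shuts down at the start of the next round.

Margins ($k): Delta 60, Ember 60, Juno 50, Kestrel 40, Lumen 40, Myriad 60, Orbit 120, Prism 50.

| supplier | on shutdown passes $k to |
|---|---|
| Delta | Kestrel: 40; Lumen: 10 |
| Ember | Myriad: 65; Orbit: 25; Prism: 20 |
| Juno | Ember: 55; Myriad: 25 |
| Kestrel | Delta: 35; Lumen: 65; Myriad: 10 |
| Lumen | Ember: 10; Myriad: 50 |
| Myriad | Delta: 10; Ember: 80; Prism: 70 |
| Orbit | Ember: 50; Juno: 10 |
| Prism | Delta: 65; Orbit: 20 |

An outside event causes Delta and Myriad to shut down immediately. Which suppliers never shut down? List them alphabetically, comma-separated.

Juno, Orbit

Round 1 — Delta, Myriad shut down (initial).
  Ember: +80 → 80 ≥ 60
  Kestrel: +40 → 40 ≥ 40
  Lumen: +10 → 10 < 40
  Prism: +70 → 70 ≥ 50
Round 2 — Ember, Kestrel, Prism shut down.
  Lumen: +65 → 75 ≥ 40
  Orbit: +25+20 → 45 < 120
Round 3 — Lumen shuts down.
No further shutdowns.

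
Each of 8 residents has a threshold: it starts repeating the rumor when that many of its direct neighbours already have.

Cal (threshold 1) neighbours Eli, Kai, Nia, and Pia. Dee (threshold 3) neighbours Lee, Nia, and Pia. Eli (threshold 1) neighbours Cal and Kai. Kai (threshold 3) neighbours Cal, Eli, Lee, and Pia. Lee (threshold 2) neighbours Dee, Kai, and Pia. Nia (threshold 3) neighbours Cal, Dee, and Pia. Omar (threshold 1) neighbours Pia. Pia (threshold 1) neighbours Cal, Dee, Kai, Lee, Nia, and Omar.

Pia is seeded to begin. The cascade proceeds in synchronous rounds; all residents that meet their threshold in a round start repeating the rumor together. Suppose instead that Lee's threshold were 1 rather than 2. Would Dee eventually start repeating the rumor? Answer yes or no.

With Lee's threshold at 1:
Round 1 — Pia starts repeating the rumor (initial).
Round 2 — checking thresholds:
  Cal: 1 of 4 neighbours ≥ 1, starts repeating the rumor.
  Dee: 1 of 3 neighbours < 3, holds.
  Kai: 1 of 4 neighbours < 3, holds.
  Lee: 1 of 3 neighbours ≥ 1, starts repeating the rumor.
  Nia: 1 of 3 neighbours < 3, holds.
  Omar: 1 of 1 neighbours ≥ 1, starts repeating the rumor.
Round 3 — checking thresholds:
  Dee: 2 of 3 neighbours < 3, holds.
  Eli: 1 of 2 neighbours ≥ 1, starts repeating the rumor.
  Kai: 3 of 4 neighbours ≥ 3, starts repeating the rumor.
  Nia: 2 of 3 neighbours < 3, holds.
Round 4 — no new spreads; cascade stops.

no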